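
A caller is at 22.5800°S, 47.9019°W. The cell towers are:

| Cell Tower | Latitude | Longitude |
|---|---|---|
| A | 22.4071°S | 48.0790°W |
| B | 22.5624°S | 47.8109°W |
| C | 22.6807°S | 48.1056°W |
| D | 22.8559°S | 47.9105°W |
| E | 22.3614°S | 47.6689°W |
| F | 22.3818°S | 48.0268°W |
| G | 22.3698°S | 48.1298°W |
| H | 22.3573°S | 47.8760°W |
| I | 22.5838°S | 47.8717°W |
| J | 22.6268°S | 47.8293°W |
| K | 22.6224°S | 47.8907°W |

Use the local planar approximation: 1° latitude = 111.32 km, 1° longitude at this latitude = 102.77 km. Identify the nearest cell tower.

Distances from 22.5800°S, 47.9019°W:
A: √((0.1729·111.32)² + (-0.1771·102.77)²) = √(370.455786 + 331.260639) = 26.4899 km
B: √((0.0176·111.32)² + (0.0910·102.77)²) = √(3.838590 + 87.461213) = 9.5551 km
C: √((-0.1007·111.32)² + (-0.2037·102.77)²) = √(125.662396 + 438.242781) = 23.7467 km
D: √((-0.2759·111.32)² + (-0.0086·102.77)²) = √(943.299917 + 0.781141) = 30.7259 km
E: √((0.2186·111.32)² + (0.2330·102.77)²) = √(592.170421 + 573.382660) = 34.1402 km
F: √((0.1982·111.32)² + (-0.1249·102.77)²) = √(486.803504 + 164.762203) = 25.5258 km
G: √((0.2102·111.32)² + (-0.2279·102.77)²) = √(547.534915 + 548.556497) = 33.1073 km
H: √((0.2227·111.32)² + (0.0259·102.77)²) = √(614.591896 + 7.084876) = 24.9334 km
I: √((-0.0038·111.32)² + (0.0302·102.77)²) = √(0.178943 + 9.632668) = 3.1323 km
J: √((-0.0468·111.32)² + (0.0726·102.77)²) = √(27.141766 + 55.668043) = 9.1000 km
K: √((-0.0424·111.32)² + (0.0112·102.77)²) = √(22.278098 + 1.324856) = 4.8583 km
Minimum: I at 3.1323 km.

I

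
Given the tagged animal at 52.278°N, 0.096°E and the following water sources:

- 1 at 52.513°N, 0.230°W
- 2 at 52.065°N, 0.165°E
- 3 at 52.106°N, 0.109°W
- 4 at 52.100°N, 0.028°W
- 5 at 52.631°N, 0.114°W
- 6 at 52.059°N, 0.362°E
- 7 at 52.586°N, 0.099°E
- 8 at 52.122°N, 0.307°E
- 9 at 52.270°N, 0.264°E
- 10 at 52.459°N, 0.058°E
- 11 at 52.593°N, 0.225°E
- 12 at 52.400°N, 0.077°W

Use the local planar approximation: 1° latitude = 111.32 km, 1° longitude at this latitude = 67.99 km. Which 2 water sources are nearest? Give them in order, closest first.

9, 12

Distances from 52.278°N, 0.096°E:
1: 34.2875 km
2: 24.1708 km
3: 23.6828 km
4: 21.5339 km
5: 41.8095 km
6: 30.3549 km
7: 34.2872 km
8: 22.5251 km
9: 11.4570 km
10: 20.3139 km
11: 36.1460 km
12: 17.9665 km
Sorted: 9 (11.4570 km) < 12 (17.9665 km) < 10 (20.3139 km) < 4 (21.5339 km) < …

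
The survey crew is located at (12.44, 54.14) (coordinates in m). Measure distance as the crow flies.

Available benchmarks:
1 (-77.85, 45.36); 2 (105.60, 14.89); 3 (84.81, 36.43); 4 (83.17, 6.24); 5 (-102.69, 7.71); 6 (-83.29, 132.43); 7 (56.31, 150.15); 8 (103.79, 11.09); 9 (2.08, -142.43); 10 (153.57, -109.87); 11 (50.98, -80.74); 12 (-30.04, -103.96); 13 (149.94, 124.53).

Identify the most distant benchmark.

Distances from (12.44, 54.14):
1: √((-90.29)² + (-8.78)²) = √(8152.2841 + 77.0884) = 90.72 m
2: √((93.16)² + (-39.25)²) = √(8678.7856 + 1540.5625) = 101.09 m
3: √((72.37)² + (-17.71)²) = √(5237.4169 + 313.6441) = 74.51 m
4: √((70.73)² + (-47.90)²) = √(5002.7329 + 2294.4100) = 85.42 m
5: √((-115.13)² + (-46.43)²) = √(13254.9169 + 2155.7449) = 124.14 m
6: √((-95.73)² + (78.29)²) = √(9164.2329 + 6129.3241) = 123.67 m
7: √((43.87)² + (96.01)²) = √(1924.5769 + 9217.9201) = 105.56 m
8: √((91.35)² + (-43.05)²) = √(8344.8225 + 1853.3025) = 100.99 m
9: √((-10.36)² + (-196.57)²) = √(107.3296 + 38639.7649) = 196.84 m
10: √((141.13)² + (-164.01)²) = √(19917.6769 + 26899.2801) = 216.37 m
11: √((38.54)² + (-134.88)²) = √(1485.3316 + 18192.6144) = 140.28 m
12: √((-42.48)² + (-158.10)²) = √(1804.5504 + 24995.6100) = 163.71 m
13: √((137.50)² + (70.39)²) = √(18906.2500 + 4954.7521) = 154.47 m
Maximum: 10 at 216.37 m.

10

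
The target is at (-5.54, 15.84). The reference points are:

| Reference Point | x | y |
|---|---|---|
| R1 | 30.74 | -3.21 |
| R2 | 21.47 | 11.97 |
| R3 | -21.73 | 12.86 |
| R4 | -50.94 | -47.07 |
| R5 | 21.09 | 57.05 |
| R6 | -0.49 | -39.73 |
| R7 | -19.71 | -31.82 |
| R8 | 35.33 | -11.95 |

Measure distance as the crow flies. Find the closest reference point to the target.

R3

Distances from (-5.54, 15.84):
R1: √((36.28)² + (-19.05)²) = √(1316.2384 + 362.9025) = 40.98
R2: √((27.01)² + (-3.87)²) = √(729.5401 + 14.9769) = 27.29
R3: √((-16.19)² + (-2.98)²) = √(262.1161 + 8.8804) = 16.46
R4: √((-45.40)² + (-62.91)²) = √(2061.1600 + 3957.6681) = 77.58
R5: √((26.63)² + (41.21)²) = √(709.1569 + 1698.2641) = 49.07
R6: √((5.05)² + (-55.57)²) = √(25.5025 + 3088.0249) = 55.80
R7: √((-14.17)² + (-47.66)²) = √(200.7889 + 2271.4756) = 49.72
R8: √((40.87)² + (-27.79)²) = √(1670.3569 + 772.2841) = 49.42
Minimum: R3 at 16.46.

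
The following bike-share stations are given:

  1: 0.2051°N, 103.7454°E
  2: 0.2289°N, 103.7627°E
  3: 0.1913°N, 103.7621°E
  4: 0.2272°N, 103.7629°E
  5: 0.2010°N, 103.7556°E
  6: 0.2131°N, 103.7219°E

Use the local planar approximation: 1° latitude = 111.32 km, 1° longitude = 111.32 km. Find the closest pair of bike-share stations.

Pairwise distances:
1–2: 3.2754 km
1–3: 2.4116 km
1–4: 3.1381 km
1–5: 1.2238 km
1–6: 2.7635 km
2–3: 4.1862 km
2–4: 0.1905 km
2–5: 3.2048 km
2–6: 4.8705 km
3–4: 3.9974 km
3–5: 1.2998 km
3–6: 5.0907 km
4–5: 3.0277 km
4–6: 4.8265 km
5–6: 3.9860 km
Closest pair: 2–4 at 0.1905 km.

2 and 4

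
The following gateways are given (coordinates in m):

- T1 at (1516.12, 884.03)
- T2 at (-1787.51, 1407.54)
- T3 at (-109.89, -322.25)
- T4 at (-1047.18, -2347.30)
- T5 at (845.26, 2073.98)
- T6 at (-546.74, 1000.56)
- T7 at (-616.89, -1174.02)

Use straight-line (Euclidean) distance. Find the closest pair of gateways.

Pairwise distances:
T1–T2: 3344.85 m
T1–T3: 2024.60 m
T1–T4: 4124.56 m
T1–T5: 1366.03 m
T1–T6: 2066.15 m
T1–T7: 2964.00 m
T2–T3: 2409.69 m
T2–T4: 3827.13 m
T2–T5: 2715.81 m
T2–T6: 1305.81 m
T2–T7: 2834.57 m
T3–T4: 2231.44 m
T3–T5: 2579.58 m
T3–T6: 1393.08 m
T3–T7: 991.24 m
T4–T5: 4809.27 m
T4–T6: 3385.06 m
T4–T7: 1249.69 m
T5–T6: 1757.81 m
T5–T7: 3561.94 m
T6–T7: 2175.71 m
Closest pair: T3–T7 at 991.24 m.

T3 and T7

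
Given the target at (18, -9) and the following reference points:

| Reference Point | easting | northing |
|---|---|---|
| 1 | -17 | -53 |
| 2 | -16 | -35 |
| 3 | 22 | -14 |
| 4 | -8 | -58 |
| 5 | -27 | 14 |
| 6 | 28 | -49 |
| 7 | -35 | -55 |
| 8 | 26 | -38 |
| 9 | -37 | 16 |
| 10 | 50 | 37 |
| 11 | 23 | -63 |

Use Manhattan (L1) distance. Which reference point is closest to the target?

3

Distances from (18, -9):
1: 79
2: 60
3: 9
4: 75
5: 68
6: 50
7: 99
8: 37
9: 80
10: 78
11: 59
Minimum: 3 at 9.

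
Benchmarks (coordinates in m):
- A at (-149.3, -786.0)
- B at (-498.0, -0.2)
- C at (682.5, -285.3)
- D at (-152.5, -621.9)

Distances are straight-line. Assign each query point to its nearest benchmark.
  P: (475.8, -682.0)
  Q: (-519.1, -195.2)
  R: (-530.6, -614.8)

P→C; Q→B; R→D

P at (475.8, -682.0):
  A: 633.7 m
  B: 1188.8 m
  C: 447.3 m
  D: 631.2 m
  → nearest: C (447.3 m)
Q at (-519.1, -195.2):
  A: 697.0 m
  B: 196.1 m
  C: 1205.0 m
  D: 562.6 m
  → nearest: B (196.1 m)
R at (-530.6, -614.8):
  A: 418.0 m
  B: 615.5 m
  C: 1257.1 m
  D: 378.2 m
  → nearest: D (378.2 m)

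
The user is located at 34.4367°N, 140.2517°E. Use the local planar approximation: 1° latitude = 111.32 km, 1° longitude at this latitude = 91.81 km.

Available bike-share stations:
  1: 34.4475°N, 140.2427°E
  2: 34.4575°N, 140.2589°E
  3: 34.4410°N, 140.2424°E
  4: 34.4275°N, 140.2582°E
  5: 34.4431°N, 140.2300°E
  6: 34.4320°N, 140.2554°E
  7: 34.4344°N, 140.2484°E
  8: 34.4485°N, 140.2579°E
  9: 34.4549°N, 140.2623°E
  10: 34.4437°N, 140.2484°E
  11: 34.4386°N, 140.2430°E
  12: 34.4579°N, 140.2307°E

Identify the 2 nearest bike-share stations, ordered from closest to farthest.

7, 6

Distances from 34.4367°N, 140.2517°E:
1: 1.4588 km
2: 2.4080 km
3: 0.9789 km
4: 1.1853 km
5: 2.1158 km
6: 0.6238 km
7: 0.3967 km
8: 1.4316 km
9: 2.2476 km
10: 0.8361 km
11: 0.8263 km
12: 3.0474 km
Sorted: 7 (0.3967 km) < 6 (0.6238 km) < 11 (0.8263 km) < 10 (0.8361 km) < …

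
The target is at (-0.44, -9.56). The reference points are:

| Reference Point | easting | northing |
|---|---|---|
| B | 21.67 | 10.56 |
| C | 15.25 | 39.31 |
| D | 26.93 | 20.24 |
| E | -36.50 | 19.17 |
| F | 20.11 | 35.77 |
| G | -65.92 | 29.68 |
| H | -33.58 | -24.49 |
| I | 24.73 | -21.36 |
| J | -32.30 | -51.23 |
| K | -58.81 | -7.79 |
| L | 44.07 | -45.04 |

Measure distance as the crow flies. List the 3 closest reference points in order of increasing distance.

I, B, H

Distances from (-0.44, -9.56):
B: 29.89
C: 51.33
D: 40.46
E: 46.11
F: 49.77
G: 76.34
H: 36.35
I: 27.80
J: 52.45
K: 58.40
L: 56.92
Sorted: I (27.80) < B (29.89) < H (36.35) < D (40.46) < E (46.11) < …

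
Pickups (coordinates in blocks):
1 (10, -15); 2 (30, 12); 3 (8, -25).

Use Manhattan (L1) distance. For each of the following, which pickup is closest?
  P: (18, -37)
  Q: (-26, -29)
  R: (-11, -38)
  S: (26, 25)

P→3; Q→3; R→3; S→2

P at (18, -37):
  1: 30 blocks
  2: 61 blocks
  3: 22 blocks
  → nearest: 3 (22 blocks)
Q at (-26, -29):
  1: 50 blocks
  2: 97 blocks
  3: 38 blocks
  → nearest: 3 (38 blocks)
R at (-11, -38):
  1: 44 blocks
  2: 91 blocks
  3: 32 blocks
  → nearest: 3 (32 blocks)
S at (26, 25):
  1: 56 blocks
  2: 17 blocks
  3: 68 blocks
  → nearest: 2 (17 blocks)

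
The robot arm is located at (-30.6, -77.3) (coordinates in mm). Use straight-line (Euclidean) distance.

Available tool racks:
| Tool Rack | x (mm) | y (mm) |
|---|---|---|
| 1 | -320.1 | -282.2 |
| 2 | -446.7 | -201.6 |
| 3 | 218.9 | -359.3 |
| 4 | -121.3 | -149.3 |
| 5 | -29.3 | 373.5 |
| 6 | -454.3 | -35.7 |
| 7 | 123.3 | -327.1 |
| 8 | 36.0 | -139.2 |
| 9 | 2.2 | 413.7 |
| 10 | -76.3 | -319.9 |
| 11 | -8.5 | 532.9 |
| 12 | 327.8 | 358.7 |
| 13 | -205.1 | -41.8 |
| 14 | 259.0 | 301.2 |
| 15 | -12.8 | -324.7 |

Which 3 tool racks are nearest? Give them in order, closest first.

Distances from (-30.6, -77.3):
1: 354.7 mm
2: 434.3 mm
3: 376.5 mm
4: 115.8 mm
5: 450.8 mm
6: 425.7 mm
7: 293.4 mm
8: 90.9 mm
9: 492.1 mm
10: 246.9 mm
11: 610.6 mm
12: 564.4 mm
13: 178.1 mm
14: 476.6 mm
15: 248.0 mm
Sorted: 8 (90.9 mm) < 4 (115.8 mm) < 13 (178.1 mm) < 10 (246.9 mm) < 15 (248.0 mm) < …

8, 4, 13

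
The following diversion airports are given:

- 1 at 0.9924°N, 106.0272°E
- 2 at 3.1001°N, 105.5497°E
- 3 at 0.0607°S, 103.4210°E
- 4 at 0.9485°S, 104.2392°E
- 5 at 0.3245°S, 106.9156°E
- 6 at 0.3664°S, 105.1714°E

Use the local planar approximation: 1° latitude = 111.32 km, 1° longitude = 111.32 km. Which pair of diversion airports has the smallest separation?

Pairwise distances:
1–2: √((2.1077·111.32)² + (-0.4775·111.32)²) = √(55050.844599 + 2825.485918) = 240.5750 km
1–3: √((-1.0531·111.32)² + (-2.6062·111.32)²) = √(13743.128932 + 84170.881649) = 312.9121 km
1–4: √((-1.9409·111.32)² + (-1.7880·111.32)²) = √(46682.350536 + 39616.985293) = 293.7675 km
1–5: √((-1.3169·111.32)² + (0.8884·111.32)²) = √(21490.770713 + 9780.554897) = 176.8370 km
1–6: √((-1.3588·111.32)² + (-0.8558·111.32)²) = √(22880.076475 + 9075.926280) = 178.7624 km
2–3: √((-3.1608·111.32)² + (-2.1287·111.32)²) = √(123805.639752 + 56153.304113) = 424.2157 km
2–4: √((-4.0486·111.32)² + (-1.3105·111.32)²) = √(203121.613110 + 21282.392377) = 473.7130 km
2–5: √((-3.4246·111.32)² + (1.3659·111.32)²) = √(145333.622954 + 23119.807055) = 410.4308 km
2–6: √((-3.4665·111.32)² + (-0.3783·111.32)²) = √(148911.694089 + 1773.450528) = 388.1818 km
3–4: √((-0.8878·111.32)² + (0.8182·111.32)²) = √(9767.348343 + 8295.935096) = 134.3997 km
3–5: √((-0.2638·111.32)² + (3.4946·111.32)²) = √(862.374642 + 151335.682772) = 390.1257 km
3–6: √((-0.3057·111.32)² + (1.7504·111.32)²) = √(1158.076564 + 37968.287082) = 197.8039 km
4–5: √((0.6240·111.32)² + (2.6764·111.32)²) = √(4825.202839 + 88766.365396) = 305.9274 km
4–6: √((0.5821·111.32)² + (0.9322·111.32)²) = √(4198.958612 + 10768.732586) = 122.3425 km
5–6: √((-0.0419·111.32)² + (-1.7442·111.32)²) = √(21.755769 + 37699.792481) = 194.2204 km
Closest pair: 4–6 at 122.3425 km.

4 and 6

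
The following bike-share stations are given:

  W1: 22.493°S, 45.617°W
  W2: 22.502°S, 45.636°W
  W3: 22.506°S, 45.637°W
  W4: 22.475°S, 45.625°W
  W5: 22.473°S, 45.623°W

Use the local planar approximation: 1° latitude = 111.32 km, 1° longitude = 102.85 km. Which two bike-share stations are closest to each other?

Pairwise distances:
W1–W2: √((-0.009·111.32)² + (-0.019·102.85)²) = √(1.00376 + 3.81870) = 2.196 km
W1–W3: √((-0.013·111.32)² + (-0.020·102.85)²) = √(2.09427 + 4.23125) = 2.515 km
W1–W4: √((0.018·111.32)² + (-0.008·102.85)²) = √(4.01505 + 0.67700) = 2.166 km
W1–W5: √((0.020·111.32)² + (-0.006·102.85)²) = √(4.95686 + 0.38081) = 2.310 km
W2–W3: √((-0.004·111.32)² + (-0.001·102.85)²) = √(0.19827 + 0.01058) = 0.457 km
W2–W4: √((0.027·111.32)² + (0.011·102.85)²) = √(9.03387 + 1.27995) = 3.212 km
W2–W5: √((0.029·111.32)² + (0.013·102.85)²) = √(10.42179 + 1.78770) = 3.494 km
W3–W4: √((0.031·111.32)² + (0.012·102.85)²) = √(11.90885 + 1.52325) = 3.665 km
W3–W5: √((0.033·111.32)² + (0.014·102.85)²) = √(13.49504 + 2.07331) = 3.946 km
W4–W5: √((0.002·111.32)² + (0.002·102.85)²) = √(0.04957 + 0.04231) = 0.303 km
Closest pair: W4–W5 at 0.303 km.

W4 and W5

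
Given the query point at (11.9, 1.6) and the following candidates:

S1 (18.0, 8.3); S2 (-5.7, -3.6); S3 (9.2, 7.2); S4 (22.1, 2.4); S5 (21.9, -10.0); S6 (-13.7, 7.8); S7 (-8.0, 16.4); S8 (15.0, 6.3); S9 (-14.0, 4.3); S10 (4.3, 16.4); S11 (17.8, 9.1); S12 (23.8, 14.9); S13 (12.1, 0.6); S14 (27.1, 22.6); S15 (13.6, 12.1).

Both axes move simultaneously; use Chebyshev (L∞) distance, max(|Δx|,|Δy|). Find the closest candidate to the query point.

Distances from (11.9, 1.6):
S1: max(|6.1|, |6.7|) = 6.7
S2: max(|-17.6|, |-5.2|) = 17.6
S3: max(|-2.7|, |5.6|) = 5.6
S4: max(|10.2|, |0.8|) = 10.2
S5: max(|10.0|, |-11.6|) = 11.6
S6: max(|-25.6|, |6.2|) = 25.6
S7: max(|-19.9|, |14.8|) = 19.9
S8: max(|3.1|, |4.7|) = 4.7
S9: max(|-25.9|, |2.7|) = 25.9
S10: max(|-7.6|, |14.8|) = 14.8
S11: max(|5.9|, |7.5|) = 7.5
S12: max(|11.9|, |13.3|) = 13.3
S13: max(|0.2|, |-1.0|) = 1.0
S14: max(|15.2|, |21.0|) = 21.0
S15: max(|1.7|, |10.5|) = 10.5
Minimum: S13 at 1.0.

S13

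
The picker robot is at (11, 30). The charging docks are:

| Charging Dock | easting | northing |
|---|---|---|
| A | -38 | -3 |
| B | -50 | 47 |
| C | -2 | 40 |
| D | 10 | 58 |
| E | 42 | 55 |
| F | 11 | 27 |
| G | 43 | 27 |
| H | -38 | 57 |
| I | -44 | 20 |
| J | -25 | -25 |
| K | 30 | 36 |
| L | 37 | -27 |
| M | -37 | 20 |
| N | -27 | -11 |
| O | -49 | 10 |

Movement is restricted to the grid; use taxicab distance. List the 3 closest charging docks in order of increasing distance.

F, C, K

Distances from (11, 30):
A: |-49| + |-33| = 49 + 33 = 82
B: |-61| + |17| = 61 + 17 = 78
C: |-13| + |10| = 13 + 10 = 23
D: |-1| + |28| = 1 + 28 = 29
E: |31| + |25| = 31 + 25 = 56
F: |0| + |-3| = 0 + 3 = 3
G: |32| + |-3| = 32 + 3 = 35
H: |-49| + |27| = 49 + 27 = 76
I: |-55| + |-10| = 55 + 10 = 65
J: |-36| + |-55| = 36 + 55 = 91
K: |19| + |6| = 19 + 6 = 25
L: |26| + |-57| = 26 + 57 = 83
M: |-48| + |-10| = 48 + 10 = 58
N: |-38| + |-41| = 38 + 41 = 79
O: |-60| + |-20| = 60 + 20 = 80
Sorted: F (3) < C (23) < K (25) < D (29) < G (35) < …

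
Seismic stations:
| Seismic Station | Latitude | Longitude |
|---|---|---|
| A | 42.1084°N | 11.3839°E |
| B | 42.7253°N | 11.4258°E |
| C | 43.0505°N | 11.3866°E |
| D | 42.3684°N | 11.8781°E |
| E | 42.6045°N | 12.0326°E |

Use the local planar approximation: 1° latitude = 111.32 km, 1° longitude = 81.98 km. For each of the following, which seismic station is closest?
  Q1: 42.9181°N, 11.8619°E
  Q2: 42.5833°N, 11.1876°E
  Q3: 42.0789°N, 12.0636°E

Q1 at 42.9181°N, 11.8619°E:
  A: √((-0.8097·111.32)² + (-0.4780·81.98)²) = √(8124.463163 + 1535.577080) = 98.2855 km
  B: √((-0.1928·111.32)² + (-0.4361·81.98)²) = √(460.638735 + 1278.168179) = 41.6990 km
  C: √((0.1324·111.32)² + (-0.4753·81.98)²) = √(217.231282 + 1518.278550) = 41.6595 km
  D: √((-0.5497·111.32)² + (0.0162·81.98)²) = √(3744.534784 + 1.763786) = 61.2070 km
  E: √((-0.3136·111.32)² + (0.1707·81.98)²) = √(1218.704749 + 195.831644) = 37.6103 km
  → nearest: E (37.6103 km)
Q2 at 42.5833°N, 11.1876°E:
  A: √((-0.4749·111.32)² + (0.1963·81.98)²) = √(2794.799999 + 258.974156) = 55.2610 km
  B: √((0.1420·111.32)² + (0.2382·81.98)²) = √(249.875159 + 381.328568) = 25.1238 km
  C: √((0.4672·111.32)² + (0.1990·81.98)²) = √(2704.905292 + 266.147249) = 54.5074 km
  D: √((-0.2149·111.32)² + (0.6905·81.98)²) = √(572.294044 + 3204.373960) = 61.4546 km
  E: √((0.0212·111.32)² + (0.8450·81.98)²) = √(5.569524 + 4798.762384) = 69.3133 km
  → nearest: B (25.1238 km)
Q3 at 42.0789°N, 12.0636°E:
  A: √((0.0295·111.32)² + (-0.6797·81.98)²) = √(10.784262 + 3104.919664) = 55.8185 km
  B: √((0.6464·111.32)² + (-0.6378·81.98)²) = √(5177.845540 + 2733.914055) = 88.9481 km
  C: √((0.9716·111.32)² + (-0.6770·81.98)²) = √(11698.263718 + 3080.301060) = 121.5671 km
  D: √((0.2895·111.32)² + (-0.1855·81.98)²) = √(1038.588553 + 231.261669) = 35.6350 km
  E: √((0.5256·111.32)² + (-0.0310·81.98)²) = √(3423.395760 + 6.458612) = 58.5650 km
  → nearest: D (35.6350 km)

Q1→E; Q2→B; Q3→D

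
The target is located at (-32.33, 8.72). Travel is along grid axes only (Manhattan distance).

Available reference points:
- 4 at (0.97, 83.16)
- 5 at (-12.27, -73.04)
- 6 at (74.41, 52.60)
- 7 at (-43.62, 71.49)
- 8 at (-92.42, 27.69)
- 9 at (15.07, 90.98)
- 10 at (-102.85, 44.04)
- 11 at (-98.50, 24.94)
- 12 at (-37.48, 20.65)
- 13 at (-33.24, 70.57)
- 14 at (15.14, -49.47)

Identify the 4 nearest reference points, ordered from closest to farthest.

12, 13, 7, 8

Distances from (-32.33, 8.72):
4: |33.30| + |74.44| = 33.30 + 74.44 = 107.74
5: |20.06| + |-81.76| = 20.06 + 81.76 = 101.82
6: |106.74| + |43.88| = 106.74 + 43.88 = 150.62
7: |-11.29| + |62.77| = 11.29 + 62.77 = 74.06
8: |-60.09| + |18.97| = 60.09 + 18.97 = 79.06
9: |47.40| + |82.26| = 47.40 + 82.26 = 129.66
10: |-70.52| + |35.32| = 70.52 + 35.32 = 105.84
11: |-66.17| + |16.22| = 66.17 + 16.22 = 82.39
12: |-5.15| + |11.93| = 5.15 + 11.93 = 17.08
13: |-0.91| + |61.85| = 0.91 + 61.85 = 62.76
14: |47.47| + |-58.19| = 47.47 + 58.19 = 105.66
Sorted: 12 (17.08) < 13 (62.76) < 7 (74.06) < 8 (79.06) < 11 (82.39) < 5 (101.82) < …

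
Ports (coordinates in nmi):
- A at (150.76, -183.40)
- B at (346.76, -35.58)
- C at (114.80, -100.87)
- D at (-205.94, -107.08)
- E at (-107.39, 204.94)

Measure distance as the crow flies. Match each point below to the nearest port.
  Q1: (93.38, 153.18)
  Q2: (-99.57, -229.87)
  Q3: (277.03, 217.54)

Q1 at (93.38, 153.18):
  A: √((57.38)² + (-336.58)²) = √(3292.4644 + 113286.0964) = 341.44 nmi
  B: √((253.38)² + (-188.76)²) = √(64201.4244 + 35630.3376) = 315.96 nmi
  C: √((21.42)² + (-254.05)²) = √(458.8164 + 64541.4025) = 254.95 nmi
  D: √((-299.32)² + (-260.26)²) = √(89592.4624 + 67735.2676) = 396.65 nmi
  E: √((-200.77)² + (51.76)²) = √(40308.5929 + 2679.0976) = 207.33 nmi
  → nearest: E (207.33 nmi)
Q2 at (-99.57, -229.87):
  A: √((250.33)² + (46.47)²) = √(62665.1089 + 2159.4609) = 254.61 nmi
  B: √((446.33)² + (194.29)²) = √(199210.4689 + 37748.6041) = 486.78 nmi
  C: √((214.37)² + (129.00)²) = √(45954.4969 + 16641.0000) = 250.19 nmi
  D: √((-106.37)² + (122.79)²) = √(11314.5769 + 15077.3841) = 162.46 nmi
  E: √((-7.82)² + (434.81)²) = √(61.1524 + 189059.7361) = 434.88 nmi
  → nearest: D (162.46 nmi)
Q3 at (277.03, 217.54):
  A: √((-126.27)² + (-400.94)²) = √(15944.1129 + 160752.8836) = 420.35 nmi
  B: √((69.73)² + (-253.12)²) = √(4862.2729 + 64069.7344) = 262.55 nmi
  C: √((-162.23)² + (-318.41)²) = √(26318.5729 + 101384.9281) = 357.36 nmi
  D: √((-482.97)² + (-324.62)²) = √(233260.0209 + 105378.1444) = 581.93 nmi
  E: √((-384.42)² + (-12.60)²) = √(147778.7364 + 158.7600) = 384.63 nmi
  → nearest: B (262.55 nmi)

Q1→E; Q2→D; Q3→B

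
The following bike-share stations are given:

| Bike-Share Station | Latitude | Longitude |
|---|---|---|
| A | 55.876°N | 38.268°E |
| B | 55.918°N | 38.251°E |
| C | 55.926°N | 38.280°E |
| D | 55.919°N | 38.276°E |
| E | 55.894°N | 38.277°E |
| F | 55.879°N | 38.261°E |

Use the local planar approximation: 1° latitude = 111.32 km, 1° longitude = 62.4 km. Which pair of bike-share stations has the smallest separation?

A and F

Pairwise distances:
A–B: 4.794 km
A–C: 5.616 km
A–D: 4.813 km
A–E: 2.081 km
A–F: 0.550 km
B–C: 2.017 km
B–D: 1.564 km
B–E: 3.126 km
B–F: 4.386 km
C–D: 0.818 km
C–E: 3.567 km
C–F: 5.365 km
D–E: 2.784 km
D–F: 4.550 km
E–F: 1.946 km
Closest pair: A–F at 0.550 km.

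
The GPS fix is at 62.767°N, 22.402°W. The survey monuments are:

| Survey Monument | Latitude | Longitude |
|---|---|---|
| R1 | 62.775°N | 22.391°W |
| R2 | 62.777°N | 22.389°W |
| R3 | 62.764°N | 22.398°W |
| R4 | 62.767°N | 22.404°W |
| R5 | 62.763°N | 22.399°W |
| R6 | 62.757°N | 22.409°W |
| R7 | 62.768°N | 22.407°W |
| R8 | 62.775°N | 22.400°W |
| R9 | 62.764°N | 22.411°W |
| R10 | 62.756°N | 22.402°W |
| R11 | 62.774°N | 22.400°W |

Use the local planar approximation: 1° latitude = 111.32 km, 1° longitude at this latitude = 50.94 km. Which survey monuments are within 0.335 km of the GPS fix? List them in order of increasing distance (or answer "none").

Distances from 62.767°N, 22.402°W:
R1: √((0.008·111.32)² + (0.011·50.94)²) = √(0.79310 + 0.31398) = 1.052 km
R2: √((0.010·111.32)² + (0.013·50.94)²) = √(1.23921 + 0.43854) = 1.295 km
R3: √((-0.003·111.32)² + (0.004·50.94)²) = √(0.11153 + 0.04152) = 0.391 km
R4: √((0.000·111.32)² + (-0.002·50.94)²) = √(0.00000 + 0.01038) = 0.102 km
R5: √((-0.004·111.32)² + (0.003·50.94)²) = √(0.19827 + 0.02335) = 0.471 km
R6: √((-0.010·111.32)² + (-0.007·50.94)²) = √(1.23921 + 0.12715) = 1.169 km
R7: √((0.001·111.32)² + (-0.005·50.94)²) = √(0.01239 + 0.06487) = 0.278 km
R8: √((0.008·111.32)² + (0.002·50.94)²) = √(0.79310 + 0.01038) = 0.896 km
R9: √((-0.003·111.32)² + (-0.009·50.94)²) = √(0.11153 + 0.21019) = 0.567 km
R10: √((-0.011·111.32)² + (0.000·50.94)²) = √(1.49945 + 0.00000) = 1.225 km
R11: √((0.007·111.32)² + (0.002·50.94)²) = √(0.60721 + 0.01038) = 0.786 km
Threshold 0.335 km: R4 (0.102 km), R7 (0.278 km) are within range.

R4, R7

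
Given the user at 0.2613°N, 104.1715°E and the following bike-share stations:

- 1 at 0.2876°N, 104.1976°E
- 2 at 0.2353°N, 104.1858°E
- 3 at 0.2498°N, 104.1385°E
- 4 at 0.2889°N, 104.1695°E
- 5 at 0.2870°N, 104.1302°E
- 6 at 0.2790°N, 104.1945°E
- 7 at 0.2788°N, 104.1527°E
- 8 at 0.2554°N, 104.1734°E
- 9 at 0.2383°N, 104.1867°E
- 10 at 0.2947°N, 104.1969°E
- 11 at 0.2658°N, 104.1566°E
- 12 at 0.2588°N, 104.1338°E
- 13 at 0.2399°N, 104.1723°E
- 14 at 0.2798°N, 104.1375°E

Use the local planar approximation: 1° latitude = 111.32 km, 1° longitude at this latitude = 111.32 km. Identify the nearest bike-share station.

Distances from 0.2613°N, 104.1715°E:
1: √((0.0263·111.32)² + (0.0261·111.32)²) = √(8.571521 + 8.441651) = 4.1247 km
2: √((-0.0260·111.32)² + (0.0143·111.32)²) = √(8.377088 + 2.534069) = 3.3032 km
3: √((-0.0115·111.32)² + (-0.0330·111.32)²) = √(1.638861 + 13.495043) = 3.8902 km
4: √((0.0276·111.32)² + (-0.0020·111.32)²) = √(9.439838 + 0.049569) = 3.0805 km
5: √((0.0257·111.32)² + (-0.0413·111.32)²) = √(8.184886 + 21.137153) = 5.4150 km
6: √((0.0177·111.32)² + (0.0230·111.32)²) = √(3.882334 + 6.555443) = 3.2308 km
7: √((0.0175·111.32)² + (-0.0188·111.32)²) = √(3.795094 + 4.379879) = 2.8592 km
8: √((-0.0059·111.32)² + (0.0019·111.32)²) = √(0.431370 + 0.044736) = 0.6900 km
9: √((-0.0230·111.32)² + (0.0152·111.32)²) = √(6.555443 + 2.863081) = 3.0690 km
10: √((0.0334·111.32)² + (0.0254·111.32)²) = √(13.824178 + 7.994915) = 4.6711 km
11: √((0.0045·111.32)² + (-0.0149·111.32)²) = √(0.250941 + 2.751180) = 1.7327 km
12: √((-0.0025·111.32)² + (-0.0377·111.32)²) = √(0.077451 + 17.612828) = 4.2060 km
13: √((-0.0214·111.32)² + (0.0008·111.32)²) = √(5.675106 + 0.007931) = 2.3839 km
14: √((0.0185·111.32)² + (-0.0340·111.32)²) = √(4.241211 + 14.325317) = 4.3089 km
Minimum: 8 at 0.6900 km.

8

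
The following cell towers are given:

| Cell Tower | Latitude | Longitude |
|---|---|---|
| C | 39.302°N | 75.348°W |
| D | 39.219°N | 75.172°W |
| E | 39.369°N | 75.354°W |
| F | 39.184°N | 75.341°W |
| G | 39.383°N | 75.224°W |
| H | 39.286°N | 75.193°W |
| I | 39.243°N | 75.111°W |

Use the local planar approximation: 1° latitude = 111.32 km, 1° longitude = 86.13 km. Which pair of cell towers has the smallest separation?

D and I

Pairwise distances:
C–D: √((-0.083·111.32)² + (0.176·86.13)²) = √(85.36947 + 229.79164) = 17.753 km
C–E: √((0.067·111.32)² + (-0.006·86.13)²) = √(55.62833 + 0.26706) = 7.476 km
C–F: √((-0.118·111.32)² + (0.007·86.13)²) = √(172.54819 + 0.36350) = 13.150 km
C–G: √((0.081·111.32)² + (0.124·86.13)²) = √(81.30485 + 114.06496) = 13.977 km
C–H: √((-0.016·111.32)² + (0.155·86.13)²) = √(3.17239 + 178.22651) = 13.468 km
C–I: √((-0.059·111.32)² + (0.237·86.13)²) = √(43.13705 + 416.68281) = 21.443 km
D–E: √((0.150·111.32)² + (-0.182·86.13)²) = √(278.82320 + 245.72632) = 22.903 km
D–F: √((-0.035·111.32)² + (-0.169·86.13)²) = √(15.18037 + 211.87626) = 15.068 km
D–G: √((0.164·111.32)² + (-0.052·86.13)²) = √(333.29906 + 20.05929) = 18.798 km
D–H: √((0.067·111.32)² + (-0.021·86.13)²) = √(55.62833 + 3.27150) = 7.675 km
D–I: √((0.024·111.32)² + (0.061·86.13)²) = √(7.13787 + 27.60378) = 5.894 km
E–F: √((-0.185·111.32)² + (0.013·86.13)²) = √(424.12107 + 1.25371) = 20.625 km
E–G: √((0.014·111.32)² + (0.130·86.13)²) = √(2.42886 + 125.37057) = 11.305 km
E–H: √((-0.083·111.32)² + (0.161·86.13)²) = √(85.36947 + 192.29175) = 16.663 km
E–I: √((-0.126·111.32)² + (0.243·86.13)²) = √(196.73765 + 438.04774) = 25.195 km
F–G: √((0.199·111.32)² + (0.117·86.13)²) = √(490.74123 + 101.55016) = 24.337 km
F–H: √((0.102·111.32)² + (0.148·86.13)²) = √(128.92785 + 162.49213) = 17.071 km
F–I: √((0.059·111.32)² + (0.230·86.13)²) = √(43.13705 + 392.43214) = 20.870 km
G–H: √((-0.097·111.32)² + (0.031·86.13)²) = √(116.59767 + 7.12906) = 11.123 km
G–I: √((-0.140·111.32)² + (0.113·86.13)²) = √(242.88599 + 94.72525) = 18.374 km
H–I: √((-0.043·111.32)² + (0.082·86.13)²) = √(22.91307 + 49.88117) = 8.532 km
Closest pair: D–I at 5.894 km.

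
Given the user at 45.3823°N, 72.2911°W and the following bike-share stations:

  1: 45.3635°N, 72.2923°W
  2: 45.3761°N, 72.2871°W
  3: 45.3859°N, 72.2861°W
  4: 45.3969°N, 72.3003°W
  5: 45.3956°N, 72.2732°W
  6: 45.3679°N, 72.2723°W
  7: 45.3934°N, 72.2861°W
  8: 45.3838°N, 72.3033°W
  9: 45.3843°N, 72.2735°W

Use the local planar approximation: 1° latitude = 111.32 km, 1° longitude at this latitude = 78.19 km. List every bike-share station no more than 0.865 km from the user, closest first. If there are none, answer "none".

3, 2

Distances from 45.3823°N, 72.2911°W:
1: √((-0.0188·111.32)² + (-0.0012·78.19)²) = √(4.379879 + 0.008804) = 2.0949 km
2: √((-0.0062·111.32)² + (0.0040·78.19)²) = √(0.476354 + 0.097819) = 0.7577 km
3: √((0.0036·111.32)² + (0.0050·78.19)²) = √(0.160602 + 0.152842) = 0.5599 km
4: √((0.0146·111.32)² + (-0.0092·78.19)²) = √(2.641509 + 0.517462) = 1.7773 km
5: √((0.0133·111.32)² + (0.0179·78.19)²) = √(2.192046 + 1.958883) = 2.0374 km
6: √((-0.0144·111.32)² + (0.0188·78.19)²) = √(2.569635 + 2.160818) = 2.1750 km
7: √((0.0111·111.32)² + (0.0050·78.19)²) = √(1.526836 + 0.152842) = 1.2960 km
8: √((0.0015·111.32)² + (-0.0122·78.19)²) = √(0.027882 + 0.909960) = 0.9684 km
9: √((0.0020·111.32)² + (0.0176·78.19)²) = √(0.049569 + 1.893772) = 1.3940 km
Threshold 0.865 km: 3 (0.5599 km), 2 (0.7577 km) are within range.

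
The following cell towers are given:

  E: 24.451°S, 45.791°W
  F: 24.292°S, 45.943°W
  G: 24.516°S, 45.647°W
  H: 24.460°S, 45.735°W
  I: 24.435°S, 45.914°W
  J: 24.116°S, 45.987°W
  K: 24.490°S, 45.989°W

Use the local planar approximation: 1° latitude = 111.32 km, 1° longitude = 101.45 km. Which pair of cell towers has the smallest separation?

E and H

Pairwise distances:
E–F: √((0.159·111.32)² + (-0.152·101.45)²) = √(313.28575 + 237.78874) = 23.475 km
E–G: √((-0.065·111.32)² + (0.144·101.45)²) = √(52.35680 + 213.41704) = 16.303 km
E–H: √((-0.009·111.32)² + (0.056·101.45)²) = √(1.00376 + 32.27603) = 5.769 km
E–I: √((0.016·111.32)² + (-0.123·101.45)²) = √(3.17239 + 155.70922) = 12.605 km
E–J: √((0.335·111.32)² + (-0.196·101.45)²) = √(1390.70818 + 395.38141) = 42.262 km
E–K: √((-0.039·111.32)² + (-0.198·101.45)²) = √(18.84845 + 403.49159) = 20.551 km
F–G: √((-0.224·111.32)² + (0.296·101.45)²) = √(621.78814 + 901.75285) = 39.033 km
F–H: √((-0.168·111.32)² + (0.208·101.45)²) = √(349.75583 + 445.27752) = 28.196 km
F–I: √((-0.143·111.32)² + (0.029·101.45)²) = √(253.40692 + 8.65566) = 16.188 km
F–J: √((0.176·111.32)² + (-0.044·101.45)²) = √(383.85900 + 19.92551) = 20.094 km
F–K: √((-0.198·111.32)² + (-0.046·101.45)²) = √(485.82155 + 21.77809) = 22.530 km
G–H: √((0.056·111.32)² + (-0.088·101.45)²) = √(38.86176 + 79.70204) = 10.889 km
G–I: √((0.081·111.32)² + (-0.267·101.45)²) = √(81.30485 + 733.71370) = 28.549 km
G–J: √((0.400·111.32)² + (-0.340·101.45)²) = √(1982.74278 + 1189.76705) = 56.325 km
G–K: √((0.026·111.32)² + (-0.342·101.45)²) = √(8.37709 + 1203.80548) = 34.816 km
H–I: √((0.025·111.32)² + (-0.179·101.45)²) = √(7.74509 + 329.76926) = 18.372 km
H–J: √((0.344·111.32)² + (-0.252·101.45)²) = √(1466.43656 + 653.58968) = 46.044 km
H–K: √((-0.030·111.32)² + (-0.254·101.45)²) = √(11.15293 + 664.00528) = 25.984 km
I–J: √((0.319·111.32)² + (-0.073·101.45)²) = √(1261.03680 + 54.84661) = 36.275 km
I–K: √((-0.055·111.32)² + (-0.075·101.45)²) = √(37.48623 + 57.89308) = 9.766 km
J–K: √((-0.374·111.32)² + (-0.002·101.45)²) = √(1733.36331 + 0.04117) = 41.634 km
Closest pair: E–H at 5.769 km.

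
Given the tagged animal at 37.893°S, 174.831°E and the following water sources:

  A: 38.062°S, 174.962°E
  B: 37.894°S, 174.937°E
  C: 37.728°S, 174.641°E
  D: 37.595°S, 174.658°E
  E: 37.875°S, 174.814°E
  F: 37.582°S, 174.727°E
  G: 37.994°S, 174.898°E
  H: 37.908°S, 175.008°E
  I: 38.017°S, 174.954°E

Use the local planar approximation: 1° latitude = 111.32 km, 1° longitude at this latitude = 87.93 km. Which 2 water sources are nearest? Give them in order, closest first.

E, B

Distances from 37.893°S, 174.831°E:
A: √((-0.169·111.32)² + (0.131·87.93)²) = √(353.93198 + 132.68344) = 22.059 km
B: √((-0.001·111.32)² + (0.106·87.93)²) = √(0.01239 + 86.87321) = 9.321 km
C: √((0.165·111.32)² + (-0.190·87.93)²) = √(337.37608 + 279.11382) = 24.829 km
D: √((0.298·111.32)² + (-0.173·87.93)²) = √(1100.47181 + 231.40160) = 36.495 km
E: √((0.018·111.32)² + (-0.017·87.93)²) = √(4.01505 + 2.23446) = 2.500 km
F: √((0.311·111.32)² + (-0.104·87.93)²) = √(1198.58041 + 83.62590) = 35.808 km
G: √((-0.101·111.32)² + (0.067·87.93)²) = √(126.41224 + 34.70753) = 12.693 km
H: √((-0.015·111.32)² + (0.177·87.93)²) = √(2.78823 + 242.22596) = 15.653 km
I: √((-0.124·111.32)² + (0.123·87.93)²) = √(190.54158 + 116.97266) = 17.536 km
Sorted: E (2.500 km) < B (9.321 km) < G (12.693 km) < H (15.653 km) < …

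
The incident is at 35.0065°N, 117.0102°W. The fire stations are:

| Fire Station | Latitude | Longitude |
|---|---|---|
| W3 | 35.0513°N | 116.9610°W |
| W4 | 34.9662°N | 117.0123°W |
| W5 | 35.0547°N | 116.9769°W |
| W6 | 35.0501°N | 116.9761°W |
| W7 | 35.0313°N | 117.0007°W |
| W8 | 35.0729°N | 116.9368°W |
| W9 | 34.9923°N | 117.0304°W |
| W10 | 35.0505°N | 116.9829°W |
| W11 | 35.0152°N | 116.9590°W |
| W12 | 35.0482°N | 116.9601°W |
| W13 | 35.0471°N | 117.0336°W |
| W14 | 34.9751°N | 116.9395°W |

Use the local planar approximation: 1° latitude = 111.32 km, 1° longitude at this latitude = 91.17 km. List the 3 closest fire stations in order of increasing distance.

W9, W7, W4

Distances from 35.0065°N, 117.0102°W:
W3: 6.7076 km
W4: 4.4903 km
W5: 6.1650 km
W6: 5.7639 km
W7: 2.8934 km
W8: 9.9708 km
W9: 2.4270 km
W10: 5.4942 km
W11: 4.7673 km
W12: 6.5124 km
W13: 4.9978 km
W14: 7.3325 km
Sorted: W9 (2.4270 km) < W7 (2.8934 km) < W4 (4.4903 km) < W11 (4.7673 km) < W13 (4.9978 km) < …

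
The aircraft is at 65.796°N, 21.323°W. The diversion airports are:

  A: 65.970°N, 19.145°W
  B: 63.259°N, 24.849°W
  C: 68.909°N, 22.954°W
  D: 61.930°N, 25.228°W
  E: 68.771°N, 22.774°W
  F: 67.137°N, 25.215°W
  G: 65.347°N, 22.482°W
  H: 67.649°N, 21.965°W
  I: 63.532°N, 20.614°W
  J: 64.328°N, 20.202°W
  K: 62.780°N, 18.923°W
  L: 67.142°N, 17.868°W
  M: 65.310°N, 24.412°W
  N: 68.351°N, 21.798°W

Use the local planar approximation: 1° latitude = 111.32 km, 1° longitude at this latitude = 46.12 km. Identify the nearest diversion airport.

Distances from 65.796°N, 21.323°W:
A: 102.300 km
B: 325.892 km
C: 354.609 km
D: 466.528 km
E: 337.871 km
F: 233.462 km
G: 73.181 km
H: 208.390 km
I: 254.141 km
J: 171.401 km
K: 353.517 km
L: 218.728 km
M: 152.391 km
N: 285.265 km
Minimum: G at 73.181 km.

G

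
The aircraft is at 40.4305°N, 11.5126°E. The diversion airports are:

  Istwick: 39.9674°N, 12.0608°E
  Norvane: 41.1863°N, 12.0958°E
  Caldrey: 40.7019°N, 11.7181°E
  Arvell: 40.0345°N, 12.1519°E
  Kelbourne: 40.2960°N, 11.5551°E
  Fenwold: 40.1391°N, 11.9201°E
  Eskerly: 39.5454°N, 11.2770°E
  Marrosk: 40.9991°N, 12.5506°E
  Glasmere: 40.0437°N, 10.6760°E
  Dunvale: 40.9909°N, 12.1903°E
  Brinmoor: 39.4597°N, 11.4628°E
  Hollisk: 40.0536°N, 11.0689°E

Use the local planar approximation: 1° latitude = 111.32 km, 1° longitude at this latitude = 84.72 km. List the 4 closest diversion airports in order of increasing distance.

Distances from 40.4305°N, 11.5126°E:
Istwick: 69.3876 km
Norvane: 97.5706 km
Caldrey: 34.8696 km
Arvell: 69.8338 km
Kelbourne: 15.3994 km
Fenwold: 47.3723 km
Eskerly: 100.5308 km
Marrosk: 108.3503 km
Glasmere: 82.9310 km
Dunvale: 84.7831 km
Brinmoor: 108.1518 km
Hollisk: 56.3327 km
Sorted: Kelbourne (15.3994 km) < Caldrey (34.8696 km) < Fenwold (47.3723 km) < Hollisk (56.3327 km) < Istwick (69.3876 km) < Arvell (69.8338 km) < …

Kelbourne, Caldrey, Fenwold, Hollisk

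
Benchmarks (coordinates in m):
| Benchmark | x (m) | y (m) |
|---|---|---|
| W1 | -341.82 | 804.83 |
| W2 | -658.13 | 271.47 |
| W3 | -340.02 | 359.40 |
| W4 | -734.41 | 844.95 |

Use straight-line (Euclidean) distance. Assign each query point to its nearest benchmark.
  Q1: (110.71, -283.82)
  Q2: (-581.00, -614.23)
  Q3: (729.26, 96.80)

Q1→W3; Q2→W2; Q3→W3

Q1 at (110.71, -283.82):
  W1: 1178.96 m
  W2: 948.40 m
  W3: 785.42 m
  W4: 1410.09 m
  → nearest: W3 (785.42 m)
Q2 at (-581.00, -614.23):
  W1: 1439.08 m
  W2: 889.05 m
  W3: 1003.01 m
  W4: 1467.22 m
  → nearest: W2 (889.05 m)
Q3 at (729.26, 96.80):
  W1: 1283.95 m
  W2: 1398.34 m
  W3: 1101.05 m
  W4: 1643.79 m
  → nearest: W3 (1101.05 m)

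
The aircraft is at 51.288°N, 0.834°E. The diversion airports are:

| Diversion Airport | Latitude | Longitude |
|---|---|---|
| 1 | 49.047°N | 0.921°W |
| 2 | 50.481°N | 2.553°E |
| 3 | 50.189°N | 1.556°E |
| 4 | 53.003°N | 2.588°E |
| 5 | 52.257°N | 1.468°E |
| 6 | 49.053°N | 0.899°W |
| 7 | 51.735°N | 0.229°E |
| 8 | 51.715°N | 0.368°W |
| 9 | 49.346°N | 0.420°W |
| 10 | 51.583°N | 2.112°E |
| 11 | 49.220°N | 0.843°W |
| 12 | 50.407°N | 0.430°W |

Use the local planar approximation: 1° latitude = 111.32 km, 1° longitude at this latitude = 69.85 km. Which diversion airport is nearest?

Distances from 51.288°N, 0.834°E:
1: √((-2.241·111.32)² + (-1.755·69.85)²) = √(62234.34290 + 15027.51128) = 277.960 km
2: √((-0.807·111.32)² + (1.719·69.85)²) = √(8070.37035 + 14417.32121) = 149.959 km
3: √((-1.099·111.32)² + (0.722·69.85)²) = √(14967.24198 + 2543.35636) = 132.328 km
4: √((1.715·111.32)² + (1.754·69.85)²) = √(36448.07903 + 15010.39079) = 226.845 km
5: √((0.969·111.32)² + (0.634·69.85)²) = √(11635.73842 + 1961.15237) = 116.606 km
6: √((-2.235·111.32)² + (-1.733·69.85)²) = √(61901.53952 + 14653.11461) = 276.685 km
7: √((0.447·111.32)² + (-0.605·69.85)²) = √(2476.06158 + 1785.84421) = 65.283 km
8: √((0.427·111.32)² + (-1.202·69.85)²) = √(2259.44693 + 7049.23122) = 96.481 km
9: √((-1.942·111.32)² + (-1.254·69.85)²) = √(46735.27973 + 7672.34095) = 233.254 km
10: √((0.295·111.32)² + (1.278·69.85)²) = √(1078.42619 + 7968.82938) = 95.117 km
11: √((-2.068·111.32)² + (-1.677·69.85)²) = √(52996.53360 + 13721.41647) = 258.298 km
12: √((-0.881·111.32)² + (-1.264·69.85)²) = √(9618.29764 + 7795.19473) = 131.960 km
Minimum: 7 at 65.283 km.

7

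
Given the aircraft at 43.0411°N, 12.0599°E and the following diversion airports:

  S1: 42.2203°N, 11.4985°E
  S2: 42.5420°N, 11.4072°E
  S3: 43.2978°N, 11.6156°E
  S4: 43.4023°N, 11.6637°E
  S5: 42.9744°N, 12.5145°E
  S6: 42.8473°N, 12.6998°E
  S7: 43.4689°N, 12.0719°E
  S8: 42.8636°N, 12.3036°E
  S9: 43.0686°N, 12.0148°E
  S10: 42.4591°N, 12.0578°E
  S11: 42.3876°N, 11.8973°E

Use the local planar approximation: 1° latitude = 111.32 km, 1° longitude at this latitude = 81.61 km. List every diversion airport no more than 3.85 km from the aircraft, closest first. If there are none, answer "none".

Distances from 43.0411°N, 12.0599°E:
S1: √((-0.8208·111.32)² + (-0.5614·81.61)²) = √(8348.742972 + 2099.092478) = 102.2147 km
S2: √((-0.4991·111.32)² + (-0.6527·81.61)²) = √(3086.892709 + 2837.356989) = 76.9691 km
S3: √((0.2567·111.32)² + (-0.4443·81.61)²) = √(816.578860 + 1314.738504) = 46.1662 km
S4: √((0.3612·111.32)² + (-0.3962·81.61)²) = √(1616.746311 + 1045.479925) = 51.5968 km
S5: √((-0.0667·111.32)² + (0.4546·81.61)²) = √(55.131278 + 1376.403025) = 37.8356 km
S6: √((-0.1938·111.32)² + (0.6399·81.61)²) = √(465.429537 + 2727.162246) = 56.5030 km
S7: √((0.4278·111.32)² + (0.0120·81.61)²) = √(2267.921174 + 0.959068) = 47.6328 km
S8: √((-0.1775·111.32)² + (0.2437·81.61)²) = √(390.429936 + 395.546744) = 28.0353 km
S9: √((0.0275·111.32)² + (-0.0451·81.61)²) = √(9.371558 + 13.546897) = 4.7873 km
S10: √((-0.5820·111.32)² + (-0.0021·81.61)²) = √(4197.516042 + 0.029371) = 64.7885 km
S11: √((-0.6535·111.32)² + (-0.1626·81.61)²) = √(5292.216216 + 176.087220) = 73.9480 km
Threshold 3.85 km: none within range.

none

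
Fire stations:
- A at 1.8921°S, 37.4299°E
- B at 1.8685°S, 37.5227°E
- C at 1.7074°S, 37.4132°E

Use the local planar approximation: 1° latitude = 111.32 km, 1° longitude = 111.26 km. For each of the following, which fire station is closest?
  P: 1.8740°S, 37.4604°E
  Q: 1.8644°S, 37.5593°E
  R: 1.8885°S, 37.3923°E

P at 1.8740°S, 37.4604°E:
  A: 3.9465 km
  B: 6.9585 km
  C: 19.2751 km
  → nearest: A (3.9465 km)
Q at 1.8644°S, 37.5593°E:
  A: 14.7236 km
  B: 4.0976 km
  C: 23.8680 km
  → nearest: B (4.0976 km)
R at 1.8885°S, 37.3923°E:
  A: 4.2025 km
  B: 14.6781 km
  C: 20.2937 km
  → nearest: A (4.2025 km)

P→A; Q→B; R→A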